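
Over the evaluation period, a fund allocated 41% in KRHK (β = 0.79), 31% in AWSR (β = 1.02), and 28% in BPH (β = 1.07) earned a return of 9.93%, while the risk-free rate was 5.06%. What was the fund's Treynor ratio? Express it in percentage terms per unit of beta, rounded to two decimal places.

5.18%

β_P = 0.41×0.79 + 0.31×1.02 + 0.28×1.07 = 0.9397
Treynor = (R_P − R_f) / β_P = (9.93% − 5.06%) / 0.9397 = 4.87% / 0.9397 = 5.18%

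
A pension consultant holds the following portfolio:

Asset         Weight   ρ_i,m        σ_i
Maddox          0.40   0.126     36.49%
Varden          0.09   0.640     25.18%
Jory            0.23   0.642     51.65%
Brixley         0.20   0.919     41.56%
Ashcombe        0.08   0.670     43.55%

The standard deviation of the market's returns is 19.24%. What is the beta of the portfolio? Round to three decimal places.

β_Maddox = 0.126 × 36.49% / 19.24% = 0.2390
β_Varden = 0.640 × 25.18% / 19.24% = 0.8376
β_Jory = 0.642 × 51.65% / 19.24% = 1.7235
β_Brixley = 0.919 × 41.56% / 19.24% = 1.9851
β_Ashcombe = 0.670 × 43.55% / 19.24% = 1.5166
β_P = Σ w_i β_i = 0.40×0.2390 + 0.09×0.8376 + 0.23×1.7235 + 0.20×1.9851 + 0.08×1.5166 = 1.0857

1.086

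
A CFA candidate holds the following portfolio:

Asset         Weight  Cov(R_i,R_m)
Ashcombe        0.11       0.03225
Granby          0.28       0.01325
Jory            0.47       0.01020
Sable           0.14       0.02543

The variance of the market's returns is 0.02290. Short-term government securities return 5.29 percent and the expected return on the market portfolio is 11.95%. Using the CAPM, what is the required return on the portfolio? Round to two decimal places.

β_Ashcombe = 0.03225 / 0.02290 = 1.4083
β_Granby = 0.01325 / 0.02290 = 0.5786
β_Jory = 0.01020 / 0.02290 = 0.4454
β_Sable = 0.02543 / 0.02290 = 1.1105
β_P = Σ w_i β_i = 0.11×1.4083 + 0.28×0.5786 + 0.47×0.4454 + 0.14×1.1105 = 0.6817
MRP = 11.95% − 5.29% = 6.66%
E(R_P) = R_f + β_P × MRP = 5.29% + 0.6817 × 6.66% = 9.83%

9.83%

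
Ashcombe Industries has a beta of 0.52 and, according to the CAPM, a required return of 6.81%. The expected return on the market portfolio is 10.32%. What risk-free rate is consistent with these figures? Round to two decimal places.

E(R) = R_f + β(E(R_m) − R_f) = R_f(1 − β) + β·E(R_m)
6.81% = R_f × (1 − 0.52) + 0.52 × 10.32%
6.81% = R_f × 0.48 + 5.3664%
R_f = (6.81% − 5.3664%) / 0.48 = 3.01%

3.01%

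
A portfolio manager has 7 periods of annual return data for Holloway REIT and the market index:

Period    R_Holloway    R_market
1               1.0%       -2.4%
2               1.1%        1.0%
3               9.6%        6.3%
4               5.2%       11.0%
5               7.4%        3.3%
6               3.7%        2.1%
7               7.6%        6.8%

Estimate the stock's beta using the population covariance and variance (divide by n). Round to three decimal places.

0.494

Mean R_i = (1.0 + 1.1 + 9.6 + 5.2 + 7.4 + 3.7 + 7.6) / 7 = 5.0857%
Mean R_m = (-2.4 + 1.0 + 6.3 + 11.0 + 3.3 + 2.1 + 6.8) / 7 = 4.0143%
Σ(R_i − R̄_i)(R_m − R̄_m) = 57.3414  ⇒  Cov = 57.3414 / 7 = 8.1916
Σ(R_m − R̄_m)² = 116.1886  ⇒  Var(R_m) = 116.1886 / 7 = 16.5984
β = Cov / Var(R_m) = 8.1916 / 16.5984 = 0.4935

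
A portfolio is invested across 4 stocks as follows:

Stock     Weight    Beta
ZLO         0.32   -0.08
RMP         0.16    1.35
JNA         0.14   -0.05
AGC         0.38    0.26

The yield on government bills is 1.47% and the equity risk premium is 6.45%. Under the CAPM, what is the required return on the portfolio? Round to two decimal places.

3.29%

β_P = Σ w_i β_i = 0.32×-0.08 + 0.16×1.35 + 0.14×-0.05 + 0.38×0.26 = 0.2822
E(R_P) = R_f + β_P × MRP = 1.47% + 0.2822 × 6.45% = 3.29%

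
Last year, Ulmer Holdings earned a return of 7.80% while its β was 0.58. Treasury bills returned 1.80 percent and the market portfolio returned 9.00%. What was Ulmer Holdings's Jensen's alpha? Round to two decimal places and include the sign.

Market excess return = 9.00% − 1.80% = 7.20%
CAPM benchmark = R_f + β(R_m − R_f) = 1.80% + 0.58 × 7.20% = 5.9760%
α = actual − benchmark = 7.80% − 5.9760% = +1.82%

+1.82%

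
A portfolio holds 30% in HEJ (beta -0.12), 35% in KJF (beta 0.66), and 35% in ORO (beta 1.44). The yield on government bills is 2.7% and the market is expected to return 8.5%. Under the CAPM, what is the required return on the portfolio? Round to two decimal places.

6.75%

β_P = Σ w_i β_i = 0.30×-0.12 + 0.35×0.66 + 0.35×1.44 = 0.6990
MRP = 8.5% − 2.7% = 5.80%
E(R_P) = R_f + β_P × MRP = 2.7% + 0.6990 × 5.8% = 6.75%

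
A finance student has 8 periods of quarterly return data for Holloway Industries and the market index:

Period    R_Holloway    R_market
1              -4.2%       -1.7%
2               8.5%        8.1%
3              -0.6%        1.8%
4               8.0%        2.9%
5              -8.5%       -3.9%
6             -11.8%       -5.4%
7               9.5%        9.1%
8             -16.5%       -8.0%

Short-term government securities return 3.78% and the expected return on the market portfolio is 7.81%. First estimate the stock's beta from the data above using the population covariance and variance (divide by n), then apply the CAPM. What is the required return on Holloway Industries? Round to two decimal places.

10.03%

Mean R_i = (-4.2 + 8.5 − 0.6 + 8.0 − 8.5 − 11.8 + 9.5 − 16.5) / 8 = -1.9500%
Mean R_m = (-1.7 + 8.1 + 1.8 + 2.9 − 3.9 − 5.4 + 9.1 − 8.0) / 8 = 0.3625%
Σ(R_i − R̄_i)(R_m − R̄_m) = 419.0850  ⇒  Cov = 419.0850 / 8 = 52.3856
Σ(R_m − R̄_m)² = 270.2788  ⇒  Var(R_m) = 270.2788 / 8 = 33.7849
β = Cov / Var(R_m) = 52.3856 / 33.7849 = 1.5506
MRP = 7.81% − 3.78% = 4.03%
E(R) = R_f + β × MRP = 3.78% + 1.5506 × 4.03% = 10.03%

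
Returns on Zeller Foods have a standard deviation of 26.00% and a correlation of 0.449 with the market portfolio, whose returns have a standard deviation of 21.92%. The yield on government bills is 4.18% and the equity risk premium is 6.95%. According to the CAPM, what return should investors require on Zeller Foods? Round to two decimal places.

7.88%

β = ρ × σ_i / σ_m = 0.449 × 26.00% / 21.92% = 0.5326
E(R) = 4.18% + 0.5326 × 6.95% = 7.88%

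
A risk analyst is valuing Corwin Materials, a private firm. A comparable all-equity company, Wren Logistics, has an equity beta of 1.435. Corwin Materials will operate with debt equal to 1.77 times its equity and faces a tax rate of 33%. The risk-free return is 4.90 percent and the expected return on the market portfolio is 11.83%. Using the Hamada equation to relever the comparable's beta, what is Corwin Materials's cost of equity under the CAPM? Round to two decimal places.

26.64%

β_L = β_U × [1 + (1 − t)(D/E)] = 1.435 × [1 + (1 − 0.33) × 1.77]
    = 1.435 × [1 + 0.67 × 1.77] = 1.435 × 2.1859 = 3.1368
MRP = 11.83% − 4.90% = 6.93%
E(R) = R_f + β_L × MRP = 4.90% + 3.1368 × 6.93% = 26.64%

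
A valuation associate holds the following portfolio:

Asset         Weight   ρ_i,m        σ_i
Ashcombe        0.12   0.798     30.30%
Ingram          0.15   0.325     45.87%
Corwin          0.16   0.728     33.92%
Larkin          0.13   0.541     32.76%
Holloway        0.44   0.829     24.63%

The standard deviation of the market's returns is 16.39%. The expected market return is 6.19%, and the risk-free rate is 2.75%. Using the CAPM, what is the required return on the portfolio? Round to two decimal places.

β_Ashcombe = 0.798 × 30.30% / 16.39% = 1.4753
β_Ingram = 0.325 × 45.87% / 16.39% = 0.9096
β_Corwin = 0.728 × 33.92% / 16.39% = 1.5066
β_Larkin = 0.541 × 32.76% / 16.39% = 1.0813
β_Holloway = 0.829 × 24.63% / 16.39% = 1.2458
β_P = Σ w_i β_i = 0.12×1.4753 + 0.15×0.9096 + 0.16×1.5066 + 0.13×1.0813 + 0.44×1.2458 = 1.2433
MRP = 6.19% − 2.75% = 3.44%
E(R_P) = R_f + β_P × MRP = 2.75% + 1.2433 × 3.44% = 7.03%

7.03%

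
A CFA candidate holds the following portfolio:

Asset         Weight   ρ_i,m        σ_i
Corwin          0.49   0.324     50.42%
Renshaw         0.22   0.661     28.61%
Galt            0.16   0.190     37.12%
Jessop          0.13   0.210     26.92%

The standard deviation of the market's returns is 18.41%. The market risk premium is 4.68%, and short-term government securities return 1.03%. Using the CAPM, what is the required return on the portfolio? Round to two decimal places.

4.60%

β_Corwin = 0.324 × 50.42% / 18.41% = 0.8873
β_Renshaw = 0.661 × 28.61% / 18.41% = 1.0272
β_Galt = 0.190 × 37.12% / 18.41% = 0.3831
β_Jessop = 0.210 × 26.92% / 18.41% = 0.3071
β_P = Σ w_i β_i = 0.49×0.8873 + 0.22×1.0272 + 0.16×0.3831 + 0.13×0.3071 = 0.7620
E(R_P) = R_f + β_P × MRP = 1.03% + 0.7620 × 4.68% = 4.60%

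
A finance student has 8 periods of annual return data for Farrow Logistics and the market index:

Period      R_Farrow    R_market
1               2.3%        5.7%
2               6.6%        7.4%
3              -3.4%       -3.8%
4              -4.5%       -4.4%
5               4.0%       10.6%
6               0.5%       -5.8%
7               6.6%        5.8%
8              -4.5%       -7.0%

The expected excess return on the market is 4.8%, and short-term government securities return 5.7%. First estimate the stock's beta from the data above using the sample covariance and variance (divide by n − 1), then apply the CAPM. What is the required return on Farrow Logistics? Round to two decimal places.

8.46%

Mean R_i = (2.3 + 6.6 − 3.4 − 4.5 + 4.0 + 0.5 + 6.6 − 4.5) / 8 = 0.9500%
Mean R_m = (5.7 + 7.4 − 3.8 − 4.4 + 10.6 − 5.8 + 5.8 − 7.0) / 8 = 1.0625%
Σ(R_i − R̄_i)(R_m − R̄_m) = 195.8750  ⇒  Cov = 195.8750 / 7 = 27.9821
Σ(R_m − R̄_m)² = 340.6588  ⇒  Var(R_m) = 340.6588 / 7 = 48.6655
β = Cov / Var(R_m) = 27.9821 / 48.6655 = 0.5750
E(R) = R_f + β × MRP = 5.7% + 0.5750 × 4.8% = 8.46%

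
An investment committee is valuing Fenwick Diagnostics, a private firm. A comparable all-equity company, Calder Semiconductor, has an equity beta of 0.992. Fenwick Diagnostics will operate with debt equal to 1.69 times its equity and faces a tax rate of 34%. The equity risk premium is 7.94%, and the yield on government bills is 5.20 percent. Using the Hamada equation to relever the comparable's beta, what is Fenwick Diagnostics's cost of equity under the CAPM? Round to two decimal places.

β_L = β_U × [1 + (1 − t)(D/E)] = 0.992 × [1 + (1 − 0.34) × 1.69]
    = 0.992 × [1 + 0.66 × 1.69] = 0.992 × 2.1154 = 2.0985
E(R) = R_f + β_L × MRP = 5.20% + 2.0985 × 7.94% = 21.86%

21.86%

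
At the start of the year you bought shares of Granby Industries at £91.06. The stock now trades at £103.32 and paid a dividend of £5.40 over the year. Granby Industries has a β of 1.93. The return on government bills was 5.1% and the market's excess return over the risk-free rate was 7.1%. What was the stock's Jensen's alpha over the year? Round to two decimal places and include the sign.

Realised HPR = (P1 + D1 − P0) / P0 = (103.32 + 5.40 − 91.06) / 91.06 = 17.66 / 91.06 = 19.3938%
CAPM required = R_f + β·MRP = 5.1% + 1.93 × 7.1% = 18.8030%
α = realised − required = 19.3938% − 18.8030% = +0.59%

+0.59%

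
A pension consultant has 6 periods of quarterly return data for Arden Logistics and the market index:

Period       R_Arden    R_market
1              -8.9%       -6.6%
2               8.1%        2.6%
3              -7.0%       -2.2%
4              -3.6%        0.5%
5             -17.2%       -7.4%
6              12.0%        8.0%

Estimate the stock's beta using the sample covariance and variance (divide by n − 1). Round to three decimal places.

1.782

Mean R_i = (-8.9 + 8.1 − 7.0 − 3.6 − 17.2 + 12.0) / 6 = -2.7667%
Mean R_m = (-6.6 + 2.6 − 2.2 + 0.5 − 7.4 + 8.0) / 6 = -0.8500%
Σ(R_i − R̄_i)(R_m − R̄_m) = 302.5700  ⇒  Cov = 302.5700 / 5 = 60.5140
Σ(R_m − R̄_m)² = 169.8350  ⇒  Var(R_m) = 169.8350 / 5 = 33.9670
β = Cov / Var(R_m) = 60.5140 / 33.9670 = 1.7816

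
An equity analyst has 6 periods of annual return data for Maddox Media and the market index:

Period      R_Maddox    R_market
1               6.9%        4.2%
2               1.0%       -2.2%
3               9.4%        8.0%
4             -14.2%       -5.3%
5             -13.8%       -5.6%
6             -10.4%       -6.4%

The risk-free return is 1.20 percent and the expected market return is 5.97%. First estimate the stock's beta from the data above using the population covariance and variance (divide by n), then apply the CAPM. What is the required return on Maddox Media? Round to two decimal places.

Mean R_i = (6.9 + 1.0 + 9.4 − 14.2 − 13.8 − 10.4) / 6 = -3.5167%
Mean R_m = (4.2 − 2.2 + 8.0 − 5.3 − 5.6 − 6.4) / 6 = -1.2167%
Σ(R_i − R̄_i)(R_m − R̄_m) = 295.4083  ⇒  Cov = 295.4083 / 6 = 49.2347
Σ(R_m − R̄_m)² = 178.0083  ⇒  Var(R_m) = 178.0083 / 6 = 29.6681
β = Cov / Var(R_m) = 49.2347 / 29.6681 = 1.6595
MRP = 5.97% − 1.20% = 4.77%
E(R) = R_f + β × MRP = 1.20% + 1.6595 × 4.77% = 9.12%

9.12%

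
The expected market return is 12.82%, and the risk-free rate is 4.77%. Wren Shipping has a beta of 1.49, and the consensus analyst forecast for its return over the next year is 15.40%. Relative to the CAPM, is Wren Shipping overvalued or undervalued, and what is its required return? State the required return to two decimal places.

Overvalued; required return 16.76%

MRP = 12.82% − 4.77% = 8.05%
Required return = R_f + β·MRP = 4.77% + 1.49 × 8.05% = 16.76%
Forecast 15.40% < required 16.76% → the stock plots below the SML → overvalued.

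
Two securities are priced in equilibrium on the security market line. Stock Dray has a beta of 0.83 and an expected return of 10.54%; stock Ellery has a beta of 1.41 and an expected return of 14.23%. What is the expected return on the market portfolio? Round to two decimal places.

Both satisfy E(R) = R_f + β·MRP, so the slope of the SML is
MRP = (14.23% − 10.54%) / (1.41 − 0.83) = 3.69% / 0.58 = 6.3621%
R_f = E(R_Dray) − β_Dray·MRP = 10.54% − 0.83 × 6.3621% = 5.2595%
E(R_m) = R_f + MRP = 5.2595% + 6.3621% = 11.62%

11.62%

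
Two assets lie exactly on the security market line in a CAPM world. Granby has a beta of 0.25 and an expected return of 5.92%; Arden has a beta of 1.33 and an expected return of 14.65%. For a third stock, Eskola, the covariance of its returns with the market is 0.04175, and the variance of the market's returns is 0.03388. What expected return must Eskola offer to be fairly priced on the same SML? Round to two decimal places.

MRP = (14.65% − 5.92%) / (1.33 − 0.25) = 8.0833%
R_f = 5.92% − 0.25 × 8.0833% = 3.8992%
β_Eskola = Cov / Var(R_m) = 0.04175 / 0.03388 = 1.2323
E(R_Eskola) = R_f + β × MRP = 3.8992% + 1.2323 × 8.0833% = 13.86%

13.86%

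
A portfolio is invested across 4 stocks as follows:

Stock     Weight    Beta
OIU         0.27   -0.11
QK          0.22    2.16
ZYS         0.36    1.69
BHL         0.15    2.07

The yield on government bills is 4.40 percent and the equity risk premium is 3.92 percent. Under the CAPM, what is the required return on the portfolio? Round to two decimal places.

β_P = Σ w_i β_i = 0.27×-0.11 + 0.22×2.16 + 0.36×1.69 + 0.15×2.07 = 1.3644
E(R_P) = R_f + β_P × MRP = 4.40% + 1.3644 × 3.92% = 9.75%

9.75%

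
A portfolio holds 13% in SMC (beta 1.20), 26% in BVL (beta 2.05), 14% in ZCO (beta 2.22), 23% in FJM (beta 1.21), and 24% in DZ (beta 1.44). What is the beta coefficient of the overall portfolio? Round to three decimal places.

β_P = Σ w_i β_i = 0.13×1.20 + 0.26×2.05 + 0.14×2.22 + 0.23×1.21 + 0.24×1.44 = 1.6237

1.624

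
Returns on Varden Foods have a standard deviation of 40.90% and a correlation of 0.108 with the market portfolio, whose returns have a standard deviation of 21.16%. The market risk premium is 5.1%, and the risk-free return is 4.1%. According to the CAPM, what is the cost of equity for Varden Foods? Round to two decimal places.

5.16%

β = ρ × σ_i / σ_m = 0.108 × 40.90% / 21.16% = 0.2088
E(R) = 4.1% + 0.2088 × 5.1% = 5.16%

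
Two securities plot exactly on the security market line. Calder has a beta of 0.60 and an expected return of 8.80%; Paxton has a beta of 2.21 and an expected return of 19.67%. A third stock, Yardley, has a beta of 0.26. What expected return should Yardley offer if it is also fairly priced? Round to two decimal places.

MRP (SML slope) = (19.67% − 8.80%) / (2.21 − 0.60) = 10.87% / 1.61 = 6.7516%
R_f (intercept) = 8.80% − 0.60 × 6.7516% = 4.7490%
E(R_Yardley) = R_f + β × MRP = 4.7490% + 0.26 × 6.7516% = 6.50%

6.50%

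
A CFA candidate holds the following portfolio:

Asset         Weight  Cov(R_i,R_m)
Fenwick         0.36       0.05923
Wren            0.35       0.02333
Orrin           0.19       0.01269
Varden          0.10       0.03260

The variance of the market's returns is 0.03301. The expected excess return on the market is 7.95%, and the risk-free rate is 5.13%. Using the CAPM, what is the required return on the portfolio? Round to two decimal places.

13.60%

β_Fenwick = 0.05923 / 0.03301 = 1.7943
β_Wren = 0.02333 / 0.03301 = 0.7068
β_Orrin = 0.01269 / 0.03301 = 0.3844
β_Varden = 0.03260 / 0.03301 = 0.9876
β_P = Σ w_i β_i = 0.36×1.7943 + 0.35×0.7068 + 0.19×0.3844 + 0.10×0.9876 = 1.0651
E(R_P) = R_f + β_P × MRP = 5.13% + 1.0651 × 7.95% = 13.60%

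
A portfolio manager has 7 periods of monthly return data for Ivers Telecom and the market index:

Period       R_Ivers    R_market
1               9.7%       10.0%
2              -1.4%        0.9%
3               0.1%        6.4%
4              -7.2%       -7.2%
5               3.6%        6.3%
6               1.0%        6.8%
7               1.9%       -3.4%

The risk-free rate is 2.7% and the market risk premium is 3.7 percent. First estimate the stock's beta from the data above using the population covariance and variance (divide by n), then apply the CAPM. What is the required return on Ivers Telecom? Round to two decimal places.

Mean R_i = (9.7 − 1.4 + 0.1 − 7.2 + 3.6 + 1.0 + 1.9) / 7 = 1.1000%
Mean R_m = (10.0 + 0.9 + 6.4 − 7.2 + 6.3 + 6.8 − 3.4) / 7 = 2.8286%
Σ(R_i − R̄_i)(R_m − R̄_m) = 149.4600  ⇒  Cov = 149.4600 / 7 = 21.3514
Σ(R_m − R̄_m)² = 235.0943  ⇒  Var(R_m) = 235.0943 / 7 = 33.5849
β = Cov / Var(R_m) = 21.3514 / 33.5849 = 0.6357
E(R) = R_f + β × MRP = 2.7% + 0.6357 × 3.7% = 5.05%

5.05%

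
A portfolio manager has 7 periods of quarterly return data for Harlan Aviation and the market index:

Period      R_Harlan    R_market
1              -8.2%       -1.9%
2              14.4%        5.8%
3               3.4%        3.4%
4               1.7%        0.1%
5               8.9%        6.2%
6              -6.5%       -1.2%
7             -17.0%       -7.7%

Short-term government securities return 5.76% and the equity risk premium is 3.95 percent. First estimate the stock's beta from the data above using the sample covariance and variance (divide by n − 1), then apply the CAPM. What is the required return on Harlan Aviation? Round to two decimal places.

14.13%

Mean R_i = (-8.2 + 14.4 + 3.4 + 1.7 + 8.9 − 6.5 − 17.0) / 7 = -0.4714%
Mean R_m = (-1.9 + 5.8 + 3.4 + 0.1 + 6.2 − 1.2 − 7.7) / 7 = 0.6714%
Σ(R_i − R̄_i)(R_m − R̄_m) = 306.9257  ⇒  Cov = 306.9257 / 6 = 51.1543
Σ(R_m − R̄_m)² = 144.8343  ⇒  Var(R_m) = 144.8343 / 6 = 24.1391
β = Cov / Var(R_m) = 51.1543 / 24.1391 = 2.1191
E(R) = R_f + β × MRP = 5.76% + 2.1191 × 3.95% = 14.13%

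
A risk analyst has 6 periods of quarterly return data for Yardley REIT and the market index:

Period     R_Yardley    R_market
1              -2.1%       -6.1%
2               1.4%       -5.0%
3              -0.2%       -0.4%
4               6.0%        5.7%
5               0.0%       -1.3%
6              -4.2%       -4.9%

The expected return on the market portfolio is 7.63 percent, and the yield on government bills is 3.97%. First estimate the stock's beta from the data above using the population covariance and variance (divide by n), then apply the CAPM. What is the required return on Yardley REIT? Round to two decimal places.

6.34%

Mean R_i = (-2.1 + 1.4 − 0.2 + 6.0 + 0.0 − 4.2) / 6 = 0.1500%
Mean R_m = (-6.1 − 5.0 − 0.4 + 5.7 − 1.3 − 4.9) / 6 = -2.0000%
Σ(R_i − R̄_i)(R_m − R̄_m) = 62.4700  ⇒  Cov = 62.4700 / 6 = 10.4117
Σ(R_m − R̄_m)² = 96.5600  ⇒  Var(R_m) = 96.5600 / 6 = 16.0933
β = Cov / Var(R_m) = 10.4117 / 16.0933 = 0.6470
MRP = 7.63% − 3.97% = 3.66%
E(R) = R_f + β × MRP = 3.97% + 0.6470 × 3.66% = 6.34%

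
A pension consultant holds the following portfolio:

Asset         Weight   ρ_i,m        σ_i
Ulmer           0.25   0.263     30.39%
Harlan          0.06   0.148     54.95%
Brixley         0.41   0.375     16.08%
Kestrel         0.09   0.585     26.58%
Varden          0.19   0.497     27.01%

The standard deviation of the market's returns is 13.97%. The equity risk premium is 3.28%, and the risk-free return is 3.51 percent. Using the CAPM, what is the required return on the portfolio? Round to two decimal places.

β_Ulmer = 0.263 × 30.39% / 13.97% = 0.5721
β_Harlan = 0.148 × 54.95% / 13.97% = 0.5821
β_Brixley = 0.375 × 16.08% / 13.97% = 0.4316
β_Kestrel = 0.585 × 26.58% / 13.97% = 1.1130
β_Varden = 0.497 × 27.01% / 13.97% = 0.9609
β_P = Σ w_i β_i = 0.25×0.5721 + 0.06×0.5821 + 0.41×0.4316 + 0.09×1.1130 + 0.19×0.9609 = 0.6376
E(R_P) = R_f + β_P × MRP = 3.51% + 0.6376 × 3.28% = 5.60%

5.60%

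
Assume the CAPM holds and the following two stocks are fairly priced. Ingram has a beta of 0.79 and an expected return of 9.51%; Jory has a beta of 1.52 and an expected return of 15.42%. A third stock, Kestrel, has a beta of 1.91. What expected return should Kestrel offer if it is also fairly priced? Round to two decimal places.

MRP (SML slope) = (15.42% − 9.51%) / (1.52 − 0.79) = 5.91% / 0.73 = 8.0959%
R_f (intercept) = 9.51% − 0.79 × 8.0959% = 3.1142%
E(R_Kestrel) = R_f + β × MRP = 3.1142% + 1.91 × 8.0959% = 18.58%

18.58%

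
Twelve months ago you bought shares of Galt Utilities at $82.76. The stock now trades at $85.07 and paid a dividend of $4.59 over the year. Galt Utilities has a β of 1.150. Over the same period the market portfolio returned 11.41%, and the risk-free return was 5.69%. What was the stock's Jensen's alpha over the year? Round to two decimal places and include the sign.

-3.93%

Realised HPR = (P1 + D1 − P0) / P0 = (85.07 + 4.59 − 82.76) / 82.76 = 6.90 / 82.76 = 8.3374%
MRP = 11.41% − 5.69% = 5.72%
CAPM required = R_f + β·MRP = 5.69% + 1.150 × 5.72% = 12.26800%
α = realised − required = 8.3374% − 12.26800% = -3.93%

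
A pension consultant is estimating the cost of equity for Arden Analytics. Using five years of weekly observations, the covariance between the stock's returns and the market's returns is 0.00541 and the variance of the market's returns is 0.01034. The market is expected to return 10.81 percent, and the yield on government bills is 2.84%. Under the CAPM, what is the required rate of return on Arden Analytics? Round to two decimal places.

β = Cov(R_i, R_m) / Var(R_m) = 0.00541 / 0.01034 = 0.5232
MRP = 10.81% − 2.84% = 7.97%
E(R) = R_f + β × MRP = 2.84% + 0.5232 × 7.97% = 7.01%

7.01%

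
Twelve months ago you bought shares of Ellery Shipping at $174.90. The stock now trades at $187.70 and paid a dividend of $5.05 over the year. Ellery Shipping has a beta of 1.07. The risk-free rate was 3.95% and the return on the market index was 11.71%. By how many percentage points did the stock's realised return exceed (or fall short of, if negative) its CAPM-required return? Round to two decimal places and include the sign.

Realised HPR = (P1 + D1 − P0) / P0 = (187.70 + 5.05 − 174.90) / 174.90 = 17.85 / 174.90 = 10.2058%
MRP = 11.71% − 3.95% = 7.76%
CAPM required = R_f + β·MRP = 3.95% + 1.07 × 7.76% = 12.2532%
α = realised − required = 10.2058% − 12.2532% = -2.05%

-2.05%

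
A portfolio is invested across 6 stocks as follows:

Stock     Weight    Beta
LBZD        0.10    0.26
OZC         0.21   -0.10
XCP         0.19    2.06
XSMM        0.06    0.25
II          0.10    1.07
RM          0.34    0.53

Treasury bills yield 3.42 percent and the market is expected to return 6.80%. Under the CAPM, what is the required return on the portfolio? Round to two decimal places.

5.78%

β_P = Σ w_i β_i = 0.10×0.26 + 0.21×-0.10 + 0.19×2.06 + 0.06×0.25 + 0.10×1.07 + 0.34×0.53 = 0.6986
MRP = 6.80% − 3.42% = 3.38%
E(R_P) = R_f + β_P × MRP = 3.42% + 0.6986 × 3.38% = 5.78%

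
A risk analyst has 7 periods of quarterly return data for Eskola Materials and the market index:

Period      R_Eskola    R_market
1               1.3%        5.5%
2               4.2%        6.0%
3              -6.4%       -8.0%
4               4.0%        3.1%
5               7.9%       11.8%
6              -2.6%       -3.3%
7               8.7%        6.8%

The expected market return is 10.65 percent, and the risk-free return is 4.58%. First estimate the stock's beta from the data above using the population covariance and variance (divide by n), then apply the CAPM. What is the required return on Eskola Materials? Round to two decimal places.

Mean R_i = (1.3 + 4.2 − 6.4 + 4.0 + 7.9 − 2.6 + 8.7) / 7 = 2.4429%
Mean R_m = (5.5 + 6.0 − 8.0 + 3.1 + 11.8 − 3.3 + 6.8) / 7 = 3.1286%
Σ(R_i − R̄_i)(R_m − R̄_m) = 203.4114  ⇒  Cov = 203.4114 / 7 = 29.0588
Σ(R_m − R̄_m)² = 267.7143  ⇒  Var(R_m) = 267.7143 / 7 = 38.2449
β = Cov / Var(R_m) = 29.0588 / 38.2449 = 0.7598
MRP = 10.65% − 4.58% = 6.07%
E(R) = R_f + β × MRP = 4.58% + 0.7598 × 6.07% = 9.19%

9.19%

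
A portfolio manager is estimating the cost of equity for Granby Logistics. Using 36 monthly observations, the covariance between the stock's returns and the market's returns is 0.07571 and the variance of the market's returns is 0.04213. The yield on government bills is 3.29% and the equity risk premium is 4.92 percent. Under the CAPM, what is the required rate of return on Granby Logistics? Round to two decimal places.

β = Cov(R_i, R_m) / Var(R_m) = 0.07571 / 0.04213 = 1.7971
E(R) = R_f + β × MRP = 3.29% + 1.7971 × 4.92% = 12.13%

12.13%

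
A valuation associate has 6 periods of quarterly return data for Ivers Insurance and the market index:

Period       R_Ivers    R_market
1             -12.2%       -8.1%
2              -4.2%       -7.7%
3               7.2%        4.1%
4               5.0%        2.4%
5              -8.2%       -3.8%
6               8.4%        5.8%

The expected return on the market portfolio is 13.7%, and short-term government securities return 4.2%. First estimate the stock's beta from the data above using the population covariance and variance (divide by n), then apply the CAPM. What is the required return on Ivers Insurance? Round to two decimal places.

16.81%

Mean R_i = (-12.2 − 4.2 + 7.2 + 5.0 − 8.2 + 8.4) / 6 = -0.6667%
Mean R_m = (-8.1 − 7.7 + 4.1 + 2.4 − 3.8 + 5.8) / 6 = -1.2167%
Σ(R_i − R̄_i)(R_m − R̄_m) = 247.6933  ⇒  Cov = 247.6933 / 6 = 41.2822
Σ(R_m − R̄_m)² = 186.6683  ⇒  Var(R_m) = 186.6683 / 6 = 31.1114
β = Cov / Var(R_m) = 41.2822 / 31.1114 = 1.3269
MRP = 13.7% − 4.2% = 9.50%
E(R) = R_f + β × MRP = 4.2% + 1.3269 × 9.5% = 16.81%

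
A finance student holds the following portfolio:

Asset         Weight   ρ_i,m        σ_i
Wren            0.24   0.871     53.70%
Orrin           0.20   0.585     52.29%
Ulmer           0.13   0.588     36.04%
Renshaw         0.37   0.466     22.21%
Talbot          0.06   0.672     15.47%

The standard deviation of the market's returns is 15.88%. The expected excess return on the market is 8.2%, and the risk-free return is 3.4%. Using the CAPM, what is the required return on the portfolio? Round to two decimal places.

β_Wren = 0.871 × 53.70% / 15.88% = 2.9454
β_Orrin = 0.585 × 52.29% / 15.88% = 1.9263
β_Ulmer = 0.588 × 36.04% / 15.88% = 1.3345
β_Renshaw = 0.466 × 22.21% / 15.88% = 0.6518
β_Talbot = 0.672 × 15.47% / 15.88% = 0.6546
β_P = Σ w_i β_i = 0.24×2.9454 + 0.20×1.9263 + 0.13×1.3345 + 0.37×0.6518 + 0.06×0.6546 = 1.5461
E(R_P) = R_f + β_P × MRP = 3.4% + 1.5461 × 8.2% = 16.08%

16.08%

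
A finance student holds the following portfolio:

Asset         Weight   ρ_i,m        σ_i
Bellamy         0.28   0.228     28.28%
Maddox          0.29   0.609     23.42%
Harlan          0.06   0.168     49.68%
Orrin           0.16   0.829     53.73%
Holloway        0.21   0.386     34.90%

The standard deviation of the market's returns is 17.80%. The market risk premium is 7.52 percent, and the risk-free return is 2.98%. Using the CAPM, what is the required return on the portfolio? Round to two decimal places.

β_Bellamy = 0.228 × 28.28% / 17.80% = 0.3622
β_Maddox = 0.609 × 23.42% / 17.80% = 0.8013
β_Harlan = 0.168 × 49.68% / 17.80% = 0.4689
β_Orrin = 0.829 × 53.73% / 17.80% = 2.5024
β_Holloway = 0.386 × 34.90% / 17.80% = 0.7568
β_P = Σ w_i β_i = 0.28×0.3622 + 0.29×0.8013 + 0.06×0.4689 + 0.16×2.5024 + 0.21×0.7568 = 0.9212
E(R_P) = R_f + β_P × MRP = 2.98% + 0.9212 × 7.52% = 9.91%

9.91%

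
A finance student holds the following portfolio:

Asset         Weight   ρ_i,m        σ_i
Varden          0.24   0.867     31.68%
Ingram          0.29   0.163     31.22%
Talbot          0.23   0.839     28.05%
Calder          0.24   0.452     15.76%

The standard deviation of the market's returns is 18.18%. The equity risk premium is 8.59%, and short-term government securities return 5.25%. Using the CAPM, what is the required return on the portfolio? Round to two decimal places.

12.43%

β_Varden = 0.867 × 31.68% / 18.18% = 1.5108
β_Ingram = 0.163 × 31.22% / 18.18% = 0.2799
β_Talbot = 0.839 × 28.05% / 18.18% = 1.2945
β_Calder = 0.452 × 15.76% / 18.18% = 0.3918
β_P = Σ w_i β_i = 0.24×1.5108 + 0.29×0.2799 + 0.23×1.2945 + 0.24×0.3918 = 0.8355
E(R_P) = R_f + β_P × MRP = 5.25% + 0.8355 × 8.59% = 12.43%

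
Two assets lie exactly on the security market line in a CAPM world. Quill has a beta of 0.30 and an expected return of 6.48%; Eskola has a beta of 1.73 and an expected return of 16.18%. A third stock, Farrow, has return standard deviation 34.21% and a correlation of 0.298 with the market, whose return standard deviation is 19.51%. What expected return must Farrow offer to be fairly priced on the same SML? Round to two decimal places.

MRP = (16.18% − 6.48%) / (1.73 − 0.30) = 6.7832%
R_f = 6.48% − 0.30 × 6.7832% = 4.4450%
β_Farrow = ρ·σ_i/σ_m = 0.298 × 34.21 / 19.51 = 0.5225
E(R_Farrow) = R_f + β × MRP = 4.4450% + 0.5225 × 6.7832% = 7.99%

7.99%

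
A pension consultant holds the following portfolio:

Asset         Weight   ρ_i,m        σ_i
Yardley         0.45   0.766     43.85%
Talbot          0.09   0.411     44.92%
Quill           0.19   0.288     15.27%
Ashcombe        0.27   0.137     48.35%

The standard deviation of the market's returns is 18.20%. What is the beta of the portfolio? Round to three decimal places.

β_Yardley = 0.766 × 43.85% / 18.20% = 1.8456
β_Talbot = 0.411 × 44.92% / 18.20% = 1.0144
β_Quill = 0.288 × 15.27% / 18.20% = 0.2416
β_Ashcombe = 0.137 × 48.35% / 18.20% = 0.3640
β_P = Σ w_i β_i = 0.45×1.8456 + 0.09×1.0144 + 0.19×0.2416 + 0.27×0.3640 = 1.0660

1.066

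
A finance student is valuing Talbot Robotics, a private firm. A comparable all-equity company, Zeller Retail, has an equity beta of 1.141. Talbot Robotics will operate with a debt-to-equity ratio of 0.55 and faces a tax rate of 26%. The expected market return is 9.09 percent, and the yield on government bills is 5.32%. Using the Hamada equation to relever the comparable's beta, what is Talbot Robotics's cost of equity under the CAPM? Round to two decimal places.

11.37%

β_L = β_U × [1 + (1 − t)(D/E)] = 1.141 × [1 + (1 − 0.26) × 0.55]
    = 1.141 × [1 + 0.74 × 0.55] = 1.141 × 1.4070 = 1.6054
MRP = 9.09% − 5.32% = 3.77%
E(R) = R_f + β_L × MRP = 5.32% + 1.6054 × 3.77% = 11.37%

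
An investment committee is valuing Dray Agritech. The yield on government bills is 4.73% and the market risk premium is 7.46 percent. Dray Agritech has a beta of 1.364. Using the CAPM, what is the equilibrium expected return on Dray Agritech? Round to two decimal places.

E(R) = R_f + β × MRP = 4.73% + 1.364 × 7.46% = 14.91%

14.91%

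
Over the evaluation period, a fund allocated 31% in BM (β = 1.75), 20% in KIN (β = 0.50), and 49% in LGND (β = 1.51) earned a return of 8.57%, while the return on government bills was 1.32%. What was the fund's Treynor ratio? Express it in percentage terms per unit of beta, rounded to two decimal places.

5.24%

β_P = 0.31×1.75 + 0.20×0.50 + 0.49×1.51 = 1.3824
Treynor = (R_P − R_f) / β_P = (8.57% − 1.32%) / 1.3824 = 7.25% / 1.3824 = 5.24%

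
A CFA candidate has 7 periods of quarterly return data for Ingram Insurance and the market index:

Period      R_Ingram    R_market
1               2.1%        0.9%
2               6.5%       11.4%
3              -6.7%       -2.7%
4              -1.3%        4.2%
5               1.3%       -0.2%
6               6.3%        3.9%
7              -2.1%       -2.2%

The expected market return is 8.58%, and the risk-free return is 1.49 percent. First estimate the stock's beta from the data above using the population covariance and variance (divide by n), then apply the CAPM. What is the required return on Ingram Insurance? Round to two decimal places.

6.68%

Mean R_i = (2.1 + 6.5 − 6.7 − 1.3 + 1.3 + 6.3 − 2.1) / 7 = 0.8714%
Mean R_m = (0.9 + 11.4 − 2.7 + 4.2 − 0.2 + 3.9 − 2.2) / 7 = 2.1857%
Σ(R_i − R̄_i)(R_m − R̄_m) = 104.2171  ⇒  Cov = 104.2171 / 7 = 14.8882
Σ(R_m − R̄_m)² = 142.3486  ⇒  Var(R_m) = 142.3486 / 7 = 20.3355
β = Cov / Var(R_m) = 14.8882 / 20.3355 = 0.7321
MRP = 8.58% − 1.49% = 7.09%
E(R) = R_f + β × MRP = 1.49% + 0.7321 × 7.09% = 6.68%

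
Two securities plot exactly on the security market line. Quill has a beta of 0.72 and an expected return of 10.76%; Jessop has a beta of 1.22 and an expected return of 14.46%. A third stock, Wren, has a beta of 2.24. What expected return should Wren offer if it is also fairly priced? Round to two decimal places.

22.01%

MRP (SML slope) = (14.46% − 10.76%) / (1.22 − 0.72) = 3.70% / 0.50 = 7.4000%
R_f (intercept) = 10.76% − 0.72 × 7.4000% = 5.4320%
E(R_Wren) = R_f + β × MRP = 5.4320% + 2.24 × 7.4000% = 22.01%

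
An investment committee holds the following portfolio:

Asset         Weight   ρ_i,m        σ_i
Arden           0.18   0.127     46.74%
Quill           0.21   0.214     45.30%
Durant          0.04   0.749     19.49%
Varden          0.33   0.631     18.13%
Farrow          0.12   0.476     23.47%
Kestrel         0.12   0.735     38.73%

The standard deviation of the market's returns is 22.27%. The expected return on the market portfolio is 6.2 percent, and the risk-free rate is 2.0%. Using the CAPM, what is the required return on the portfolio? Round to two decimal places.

4.30%

β_Arden = 0.127 × 46.74% / 22.27% = 0.2665
β_Quill = 0.214 × 45.30% / 22.27% = 0.4353
β_Durant = 0.749 × 19.49% / 22.27% = 0.6555
β_Varden = 0.631 × 18.13% / 22.27% = 0.5137
β_Farrow = 0.476 × 23.47% / 22.27% = 0.5016
β_Kestrel = 0.735 × 38.73% / 22.27% = 1.2782
β_P = Σ w_i β_i = 0.18×0.2665 + 0.21×0.4353 + 0.04×0.6555 + 0.33×0.5137 + 0.12×0.5016 + 0.12×1.2782 = 0.5487
MRP = 6.2% − 2.0% = 4.20%
E(R_P) = R_f + β_P × MRP = 2.0% + 0.5487 × 4.2% = 4.30%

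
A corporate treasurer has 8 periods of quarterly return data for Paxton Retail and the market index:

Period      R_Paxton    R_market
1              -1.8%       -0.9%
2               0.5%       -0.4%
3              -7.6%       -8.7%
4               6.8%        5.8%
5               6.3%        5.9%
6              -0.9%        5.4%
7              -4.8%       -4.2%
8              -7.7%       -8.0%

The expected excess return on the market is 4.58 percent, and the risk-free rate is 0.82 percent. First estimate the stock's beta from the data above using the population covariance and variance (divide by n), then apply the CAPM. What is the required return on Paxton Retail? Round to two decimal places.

4.72%

Mean R_i = (-1.8 + 0.5 − 7.6 + 6.8 + 6.3 − 0.9 − 4.8 − 7.7) / 8 = -1.1500%
Mean R_m = (-0.9 − 0.4 − 8.7 + 5.8 + 5.9 + 5.4 − 4.2 − 8.0) / 8 = -0.6375%
Σ(R_i − R̄_i)(R_m − R̄_m) = 215.1850  ⇒  Cov = 215.1850 / 8 = 26.8981
Σ(R_m − R̄_m)² = 252.6588  ⇒  Var(R_m) = 252.6588 / 8 = 31.5824
β = Cov / Var(R_m) = 26.8981 / 31.5824 = 0.8517
E(R) = R_f + β × MRP = 0.82% + 0.8517 × 4.58% = 4.72%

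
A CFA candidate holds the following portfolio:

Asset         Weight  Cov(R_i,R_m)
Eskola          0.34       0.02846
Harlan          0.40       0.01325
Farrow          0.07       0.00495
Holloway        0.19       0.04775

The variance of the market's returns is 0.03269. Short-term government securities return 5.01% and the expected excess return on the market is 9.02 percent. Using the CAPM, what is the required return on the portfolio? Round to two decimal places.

β_Eskola = 0.02846 / 0.03269 = 0.8706
β_Harlan = 0.01325 / 0.03269 = 0.4053
β_Farrow = 0.00495 / 0.03269 = 0.1514
β_Holloway = 0.04775 / 0.03269 = 1.4607
β_P = Σ w_i β_i = 0.34×0.8706 + 0.40×0.4053 + 0.07×0.1514 + 0.19×1.4607 = 0.7463
E(R_P) = R_f + β_P × MRP = 5.01% + 0.7463 × 9.02% = 11.74%

11.74%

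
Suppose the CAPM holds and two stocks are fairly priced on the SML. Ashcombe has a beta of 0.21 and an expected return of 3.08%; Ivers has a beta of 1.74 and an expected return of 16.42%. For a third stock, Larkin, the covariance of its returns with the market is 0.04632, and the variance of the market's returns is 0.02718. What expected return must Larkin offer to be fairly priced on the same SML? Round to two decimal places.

MRP = (16.42% − 3.08%) / (1.74 − 0.21) = 8.7190%
R_f = 3.08% − 0.21 × 8.7190% = 1.2490%
β_Larkin = Cov / Var(R_m) = 0.04632 / 0.02718 = 1.7042
E(R_Larkin) = R_f + β × MRP = 1.2490% + 1.7042 × 8.7190% = 16.11%

16.11%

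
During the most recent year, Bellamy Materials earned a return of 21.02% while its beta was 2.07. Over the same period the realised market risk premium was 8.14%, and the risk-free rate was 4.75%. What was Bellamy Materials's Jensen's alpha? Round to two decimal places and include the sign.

-0.58%

CAPM benchmark = R_f + β(R_m − R_f) = 4.75% + 2.07 × 8.14% = 21.5998%
α = actual − benchmark = 21.02% − 21.5998% = -0.58%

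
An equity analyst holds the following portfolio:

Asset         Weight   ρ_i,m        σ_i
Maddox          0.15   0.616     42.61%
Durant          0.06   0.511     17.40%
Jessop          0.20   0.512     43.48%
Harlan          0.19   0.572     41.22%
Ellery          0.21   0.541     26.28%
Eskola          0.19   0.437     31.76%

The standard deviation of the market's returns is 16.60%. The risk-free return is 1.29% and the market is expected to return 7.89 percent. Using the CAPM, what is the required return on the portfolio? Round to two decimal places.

8.85%

β_Maddox = 0.616 × 42.61% / 16.60% = 1.5812
β_Durant = 0.511 × 17.40% / 16.60% = 0.5356
β_Jessop = 0.512 × 43.48% / 16.60% = 1.3411
β_Harlan = 0.572 × 41.22% / 16.60% = 1.4204
β_Ellery = 0.541 × 26.28% / 16.60% = 0.8565
β_Eskola = 0.437 × 31.76% / 16.60% = 0.8361
β_P = Σ w_i β_i = 0.15×1.5812 + 0.06×0.5356 + 0.20×1.3411 + 0.19×1.4204 + 0.21×0.8565 + 0.19×0.8361 = 1.1461
MRP = 7.89% − 1.29% = 6.60%
E(R_P) = R_f + β_P × MRP = 1.29% + 1.1461 × 6.60% = 8.85%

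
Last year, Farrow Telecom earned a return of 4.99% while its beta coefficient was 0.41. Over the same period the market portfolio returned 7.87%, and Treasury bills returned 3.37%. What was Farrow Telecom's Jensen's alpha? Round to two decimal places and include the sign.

Market excess return = 7.87% − 3.37% = 4.50%
CAPM benchmark = R_f + β(R_m − R_f) = 3.37% + 0.41 × 4.50% = 5.2150%
α = actual − benchmark = 4.99% − 5.2150% = -0.23%

-0.23%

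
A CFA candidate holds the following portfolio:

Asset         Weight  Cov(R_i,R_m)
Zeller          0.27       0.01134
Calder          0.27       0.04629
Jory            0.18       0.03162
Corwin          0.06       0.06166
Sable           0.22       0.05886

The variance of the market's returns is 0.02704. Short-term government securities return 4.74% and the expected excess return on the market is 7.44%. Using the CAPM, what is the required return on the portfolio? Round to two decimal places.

β_Zeller = 0.01134 / 0.02704 = 0.4194
β_Calder = 0.04629 / 0.02704 = 1.7119
β_Jory = 0.03162 / 0.02704 = 1.1694
β_Corwin = 0.06166 / 0.02704 = 2.2803
β_Sable = 0.05886 / 0.02704 = 2.1768
β_P = Σ w_i β_i = 0.27×0.4194 + 0.27×1.7119 + 0.18×1.1694 + 0.06×2.2803 + 0.22×2.1768 = 1.4017
E(R_P) = R_f + β_P × MRP = 4.74% + 1.4017 × 7.44% = 15.17%

15.17%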